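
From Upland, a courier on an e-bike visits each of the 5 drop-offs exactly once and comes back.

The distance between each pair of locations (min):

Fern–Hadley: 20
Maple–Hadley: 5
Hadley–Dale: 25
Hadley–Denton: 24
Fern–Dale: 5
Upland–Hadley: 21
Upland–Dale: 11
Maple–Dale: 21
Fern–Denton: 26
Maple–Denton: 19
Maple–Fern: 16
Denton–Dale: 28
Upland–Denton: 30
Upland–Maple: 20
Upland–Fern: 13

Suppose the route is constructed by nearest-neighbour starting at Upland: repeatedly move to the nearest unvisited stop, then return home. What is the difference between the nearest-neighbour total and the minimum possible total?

4 min longer than the optimal tour.

Upland: Dale=11, Fern=13, Maple=20, Hadley=21, Denton=30 ⇒ Dale
Dale: Fern=5, Maple=21, Hadley=25, Denton=28 ⇒ Fern
Fern: Maple=16, Hadley=20, Denton=26 ⇒ Maple
Maple: Hadley=5, Denton=19 ⇒ Hadley
Hadley: Denton=24 ⇒ Denton
NN route Upland → Dale → Fern → Maple → Hadley → Denton → Upland costs 91.
Optimal: Upland → Hadley → Maple → Denton → Fern → Dale → Upland costs 87 (by enumerating all 60 distinct tours).
Excess = 91 − 87 = 4.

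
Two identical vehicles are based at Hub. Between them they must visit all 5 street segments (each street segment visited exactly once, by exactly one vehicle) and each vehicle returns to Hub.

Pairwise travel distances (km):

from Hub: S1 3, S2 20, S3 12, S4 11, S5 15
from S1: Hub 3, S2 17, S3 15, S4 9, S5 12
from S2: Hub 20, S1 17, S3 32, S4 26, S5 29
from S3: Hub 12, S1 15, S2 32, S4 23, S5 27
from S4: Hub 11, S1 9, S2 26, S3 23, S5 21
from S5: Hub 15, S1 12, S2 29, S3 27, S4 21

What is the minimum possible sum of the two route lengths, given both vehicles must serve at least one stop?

Minimum combined distance: 105 km.

Check every non-empty split of the stops between the two vehicles; for each half take its own optimal tour:
  {S1} + {S2, S3, S4, S5}: 6 + 105 = 111
  {S2} + {S1, S3, S4, S5}: 40 + 71 = 111
  {S1, S2} + {S3, S4, S5}: 40 + 71 = 111
  {S3} + {S1, S2, S4, S5}: 24 + 81 = 105
  {S1, S3} + {S2, S4, S5}: 30 + 81 = 111
  {S2, S3} + {S1, S4, S5}: 64 + 47 = 111
  … (15 splits in total)
Best: vehicle 1 Hub → S3 → Hub = 24; vehicle 2 Hub → S1 → S2 → S5 → S4 → Hub = 81; combined 105.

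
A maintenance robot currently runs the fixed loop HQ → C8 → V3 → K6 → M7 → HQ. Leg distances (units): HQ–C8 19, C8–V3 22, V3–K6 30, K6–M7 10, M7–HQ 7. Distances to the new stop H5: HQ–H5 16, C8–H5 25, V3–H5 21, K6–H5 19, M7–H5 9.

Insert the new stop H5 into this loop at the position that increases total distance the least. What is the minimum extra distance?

Minimum extra distance: 10, inserting H5 between V3 and K6.

Insertion cost between consecutive stops i–j is d(i,H5) + d(H5,j) − d(i,j):
  between HQ and C8: 16 + 25 − 19 = 22
  between C8 and V3: 25 + 21 − 22 = 24
  between V3 and K6: 21 + 19 − 30 = 10
  between K6 and M7: 19 + 9 − 10 = 18
  between M7 and HQ: 9 + 16 − 7 = 18
Cheapest insertion is between V3 and K6, adding 10.
New total = 88 + 10 = 98.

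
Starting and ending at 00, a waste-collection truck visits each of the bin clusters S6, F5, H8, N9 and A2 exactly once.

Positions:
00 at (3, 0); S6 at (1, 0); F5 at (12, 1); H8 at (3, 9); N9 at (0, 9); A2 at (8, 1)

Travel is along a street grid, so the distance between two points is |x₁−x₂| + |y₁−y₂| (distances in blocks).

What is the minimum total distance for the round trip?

With 5 stops there are 5!/2 = 60 distinct round trips (a route and its reverse cost the same).
00 → S6 → F5 → H8 → N9 → A2 → 00: 2+12+17+3+16+6 = 56
00 → S6 → F5 → H8 → A2 → N9 → 00: 2+12+17+13+16+12 = 72
00 → S6 → F5 → N9 → H8 → A2 → 00: 2+12+20+3+13+6 = 56
00 → S6 → F5 → N9 → A2 → H8 → 00: 2+12+20+16+13+9 = 72
00 → S6 → F5 → A2 → H8 → N9 → 00: 2+12+4+13+3+12 = 46
00 → S6 → F5 → A2 → N9 → H8 → 00: 2+12+4+16+3+9 = 46
00 → S6 → H8 → F5 → N9 → A2 → 00: 2+11+17+20+16+6 = 72
00 → S6 → H8 → F5 → A2 → N9 → 00: 2+11+17+4+16+12 = 62
00 → S6 → H8 → N9 → F5 → A2 → 00: 2+11+3+20+4+6 = 46
00 → S6 → H8 → N9 → A2 → F5 → 00: 2+11+3+16+4+10 = 46
00 → S6 → H8 → A2 → F5 → N9 → 00: 2+11+13+4+20+12 = 62
00 → S6 → H8 → A2 → N9 → F5 → 00: 2+11+13+16+20+10 = 72
00 → S6 → N9 → F5 → H8 → A2 → 00: 2+10+20+17+13+6 = 68
00 → S6 → N9 → F5 → A2 → H8 → 00: 2+10+20+4+13+9 = 58
… (46 more)
00 → S6 → N9 → H8 → F5 → A2 → 00: 2+10+3+17+4+6 = 42  ← best
The minimum is 42.
One optimal route: 00 → S6 → N9 → H8 → F5 → A2 → 00 (or its reverse).

Minimum total distance: 42 blocks.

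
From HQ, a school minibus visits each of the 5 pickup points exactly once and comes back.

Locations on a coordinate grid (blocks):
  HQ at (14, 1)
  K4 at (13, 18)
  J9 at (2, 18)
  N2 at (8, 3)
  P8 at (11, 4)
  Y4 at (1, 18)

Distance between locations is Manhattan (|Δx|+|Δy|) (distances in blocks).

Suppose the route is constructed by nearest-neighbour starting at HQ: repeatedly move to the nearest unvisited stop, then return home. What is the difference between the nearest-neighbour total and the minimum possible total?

Excess over optimum: 10 blocks.

From HQ: P8=6, N2=8, K4=18, J9=29, Y4=30 → choose P8 (6).
From P8: N2=4, K4=16, J9=23, Y4=24 → choose N2 (4).
From N2: K4=20, J9=21, Y4=22 → choose K4 (20).
From K4: J9=11, Y4=12 → choose J9 (11).
From J9: Y4=1 → choose Y4 (1).
NN route HQ → P8 → N2 → K4 → J9 → Y4 → HQ costs 72.
Optimal: HQ → K4 → J9 → Y4 → N2 → P8 → HQ costs 62 (by enumerating all 60 distinct tours).
Excess = 72 − 62 = 10.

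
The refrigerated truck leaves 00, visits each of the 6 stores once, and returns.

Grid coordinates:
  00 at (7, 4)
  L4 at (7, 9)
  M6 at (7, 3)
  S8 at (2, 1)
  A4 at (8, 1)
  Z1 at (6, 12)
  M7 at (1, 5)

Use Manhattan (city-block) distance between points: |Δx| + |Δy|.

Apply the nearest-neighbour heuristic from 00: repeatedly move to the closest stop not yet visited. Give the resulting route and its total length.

At 00 the remaining stops are M6 1, A4 4, L4 5, M7 7, S8 8, Z1 9; go to M6.
At M6 the remaining stops are A4 3, L4 6, S8 7, M7 8, Z1 10; go to A4.
At A4 the remaining stops are S8 6, L4 9, M7 11, Z1 13; go to S8.
At S8 the remaining stops are M7 5, L4 13, Z1 15; go to M7.
At M7 the remaining stops are L4 10, Z1 12; go to L4.
At L4 the remaining stops are Z1 4; go to Z1.
Return Z1→00: 9.
Total = 1 + 3 + 6 + 5 + 10 + 4 + 9 = 38.

Nearest-neighbour total = 38; route 00 → M6 → A4 → S8 → M7 → L4 → Z1 → 00.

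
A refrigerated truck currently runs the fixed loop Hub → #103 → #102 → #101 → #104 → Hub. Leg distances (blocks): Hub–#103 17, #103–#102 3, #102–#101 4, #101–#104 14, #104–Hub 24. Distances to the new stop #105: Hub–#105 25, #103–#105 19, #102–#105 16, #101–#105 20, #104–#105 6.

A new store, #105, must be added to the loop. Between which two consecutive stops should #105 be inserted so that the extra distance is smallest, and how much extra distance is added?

Insertion cost between consecutive stops i–j is d(i,#105) + d(#105,j) − d(i,j):
  between Hub and #103: 25 + 19 − 17 = 27
  between #103 and #102: 19 + 16 − 3 = 32
  between #102 and #101: 16 + 20 − 4 = 32
  between #101 and #104: 20 + 6 − 14 = 12
  between #104 and Hub: 6 + 25 − 24 = 7
Cheapest insertion is between #104 and Hub, adding 7.
New total = 62 + 7 = 69.

Adding 7 blocks by placing #105 on the #104–Hub leg.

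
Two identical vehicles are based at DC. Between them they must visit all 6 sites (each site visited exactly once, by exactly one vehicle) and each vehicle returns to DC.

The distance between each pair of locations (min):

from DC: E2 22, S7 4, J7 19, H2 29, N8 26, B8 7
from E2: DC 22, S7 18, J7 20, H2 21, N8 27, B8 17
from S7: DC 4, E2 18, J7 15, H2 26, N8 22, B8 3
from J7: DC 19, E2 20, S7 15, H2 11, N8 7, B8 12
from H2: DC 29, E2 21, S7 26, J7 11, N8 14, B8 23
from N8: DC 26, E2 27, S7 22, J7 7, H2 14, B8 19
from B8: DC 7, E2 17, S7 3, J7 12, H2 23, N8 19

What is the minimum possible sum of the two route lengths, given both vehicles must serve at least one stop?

Minimum combined distance: 91 min.

Check every non-empty split of the stops between the two vehicles; for each half take its own optimal tour:
  {E2} + {S7, J7, H2, N8, B8}: 44 + 69 = 113
  {S7} + {E2, J7, H2, N8, B8}: 8 + 83 = 91
  {E2, S7} + {J7, H2, N8, B8}: 44 + 69 = 113
  {J7} + {E2, S7, H2, N8, B8}: 38 + 83 = 121
  {E2, J7} + {S7, H2, N8, B8}: 61 + 69 = 130
  {S7, J7} + {E2, H2, N8, B8}: 38 + 83 = 121
  … (31 splits in total)
Best: vehicle 1 DC → S7 → DC = 8; vehicle 2 DC → E2 → H2 → N8 → J7 → B8 → DC = 83; combined 91.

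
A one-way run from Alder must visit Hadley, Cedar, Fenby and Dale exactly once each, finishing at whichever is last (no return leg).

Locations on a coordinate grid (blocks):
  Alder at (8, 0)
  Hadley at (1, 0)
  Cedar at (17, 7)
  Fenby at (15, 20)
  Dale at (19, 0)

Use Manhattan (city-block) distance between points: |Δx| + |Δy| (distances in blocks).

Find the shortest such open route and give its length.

Shortest open route: 49 blocks.

There are 4! = 24 possible orderings.
Alder→Hadley→Cedar→Fenby→Dale: 7+23+15+24 = 69
Alder→Hadley→Cedar→Dale→Fenby: 7+23+9+24 = 63
Alder→Hadley→Fenby→Cedar→Dale: 7+34+15+9 = 65
Alder→Hadley→Fenby→Dale→Cedar: 7+34+24+9 = 74
Alder→Hadley→Dale→Cedar→Fenby: 7+18+9+15 = 49
Alder→Hadley→Dale→Fenby→Cedar: 7+18+24+15 = 64
Alder→Cedar→Hadley→Fenby→Dale: 16+23+34+24 = 97
Alder→Cedar→Hadley→Dale→Fenby: 16+23+18+24 = 81
Alder→Cedar→Fenby→Hadley→Dale: 16+15+34+18 = 83
Alder→Cedar→Fenby→Dale→Hadley: 16+15+24+18 = 73
Alder→Cedar→Dale→Hadley→Fenby: 16+9+18+34 = 77
Alder→Cedar→Dale→Fenby→Hadley: 16+9+24+34 = 83
Alder→Fenby→Hadley→Cedar→Dale: 27+34+23+9 = 93
Alder→Fenby→Hadley→Dale→Cedar: 27+34+18+9 = 88
… (10 more)
The minimum is 49.
One shortest path: Alder → Hadley → Dale → Cedar → Fenby.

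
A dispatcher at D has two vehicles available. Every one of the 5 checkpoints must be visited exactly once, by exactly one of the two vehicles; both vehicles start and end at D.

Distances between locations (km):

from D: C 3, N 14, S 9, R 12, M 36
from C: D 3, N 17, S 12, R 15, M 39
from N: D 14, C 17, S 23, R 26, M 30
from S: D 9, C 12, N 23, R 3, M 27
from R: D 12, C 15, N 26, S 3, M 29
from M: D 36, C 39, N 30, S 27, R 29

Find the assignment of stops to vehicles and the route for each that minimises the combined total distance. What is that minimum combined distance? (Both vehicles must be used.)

There are 2^4 − 1 = 15 ways to divide the 5 stops into two non-empty groups. For each, the best each vehicle can do is its own shortest tour through its group:
  {C} + {N, S, R, M}: 6 + 85 = 91
  {N} + {C, S, R, M}: 28 + 83 = 111
  {C, N} + {S, R, M}: 34 + 77 = 111
  {S} + {C, N, R, M}: 18 + 91 = 109
  {C, S} + {N, R, M}: 24 + 85 = 109
  {N, S} + {C, R, M}: 46 + 83 = 129
  … (15 splits in total)
Best: vehicle 1 D → C → D = 6; vehicle 2 D → N → M → R → S → D = 85; combined 91.

Minimum combined distance: 91 km.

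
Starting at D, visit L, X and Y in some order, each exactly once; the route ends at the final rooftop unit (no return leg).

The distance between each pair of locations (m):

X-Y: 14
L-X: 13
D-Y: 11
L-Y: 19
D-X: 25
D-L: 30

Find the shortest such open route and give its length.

Minimum one-way distance = 38 m.

There are 3! = 6 possible orderings.
D→L→X→Y: 30+13+14 = 57
D→L→Y→X: 30+19+14 = 63
D→X→L→Y: 25+13+19 = 57
D→X→Y→L: 25+14+19 = 58
D→Y→L→X: 11+19+13 = 43
D→Y→X→L: 11+14+13 = 38
The minimum is 38.
One shortest path: D → Y → X → L.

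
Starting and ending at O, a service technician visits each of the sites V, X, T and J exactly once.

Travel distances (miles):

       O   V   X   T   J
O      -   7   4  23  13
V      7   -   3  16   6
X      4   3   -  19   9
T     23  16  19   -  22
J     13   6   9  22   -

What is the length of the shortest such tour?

58 miles — the shortest possible round trip.

With 4 stops there are 4!/2 = 12 distinct round trips (a route and its reverse cost the same).
O-V-X-T-J-O: 7+3+19+22+13 = 64
O-V-X-J-T-O: 7+3+9+22+23 = 64
O-V-T-X-J-O: 7+16+19+9+13 = 64
O-V-T-J-X-O: 7+16+22+9+4 = 58
O-V-J-X-T-O: 7+6+9+19+23 = 64
O-V-J-T-X-O: 7+6+22+19+4 = 58
O-X-V-T-J-O: 4+3+16+22+13 = 58
O-X-V-J-T-O: 4+3+6+22+23 = 58
O-X-T-V-J-O: 4+19+16+6+13 = 58
O-X-J-V-T-O: 4+9+6+16+23 = 58
O-T-V-X-J-O: 23+16+3+9+13 = 64
O-T-X-V-J-O: 23+19+3+6+13 = 64
The minimum is 58.
One optimal route: O → V → T → J → X → O (or its reverse).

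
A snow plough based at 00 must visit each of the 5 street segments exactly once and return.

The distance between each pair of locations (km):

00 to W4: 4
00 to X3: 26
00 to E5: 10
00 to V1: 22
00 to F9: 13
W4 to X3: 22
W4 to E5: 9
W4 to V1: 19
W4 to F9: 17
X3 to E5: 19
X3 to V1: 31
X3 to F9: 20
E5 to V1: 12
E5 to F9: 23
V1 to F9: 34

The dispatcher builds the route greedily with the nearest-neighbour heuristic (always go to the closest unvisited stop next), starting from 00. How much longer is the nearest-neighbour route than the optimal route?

00: W4=4, E5=10, F9=13, V1=22, X3=26 ⇒ W4
W4: E5=9, F9=17, V1=19, X3=22 ⇒ E5
E5: V1=12, X3=19, F9=23 ⇒ V1
V1: X3=31, F9=34 ⇒ X3
X3: F9=20 ⇒ F9
NN route 00 → W4 → E5 → V1 → X3 → F9 → 00 costs 89.
Optimal: 00 → W4 → V1 → E5 → X3 → F9 → 00 costs 87 (by enumerating all 60 distinct tours).
Excess = 89 − 87 = 2.

Excess over optimum: 2 km.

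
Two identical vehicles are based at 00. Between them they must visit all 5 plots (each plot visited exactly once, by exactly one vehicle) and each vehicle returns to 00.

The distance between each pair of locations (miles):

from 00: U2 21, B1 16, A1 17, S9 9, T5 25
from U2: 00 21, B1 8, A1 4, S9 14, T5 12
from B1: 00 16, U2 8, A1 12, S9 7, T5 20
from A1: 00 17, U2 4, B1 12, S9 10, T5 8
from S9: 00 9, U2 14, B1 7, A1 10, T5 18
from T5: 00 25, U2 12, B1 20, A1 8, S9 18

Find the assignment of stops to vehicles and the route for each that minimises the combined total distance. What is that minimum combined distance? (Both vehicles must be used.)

Minimum combined distance: 79 miles.

There are 2^4 − 1 = 15 ways to divide the 5 stops into two non-empty groups. For each, the best each vehicle can do is its own shortest tour through its group:
  {U2} + {B1, A1, S9, T5}: 42 + 61 = 103
  {B1} + {U2, A1, S9, T5}: 32 + 60 = 92
  {U2, B1} + {A1, S9, T5}: 45 + 52 = 97
  {A1} + {U2, B1, S9, T5}: 34 + 61 = 95
  {U2, A1} + {B1, S9, T5}: 42 + 61 = 103
  {B1, A1} + {U2, S9, T5}: 45 + 60 = 105
  … (15 splits in total)
  {S9} + {U2, B1, A1, T5}: 18 + 61 = 79  ← best
Best: vehicle 1 00 → S9 → 00 = 18; vehicle 2 00 → B1 → U2 → A1 → T5 → 00 = 61; combined 79.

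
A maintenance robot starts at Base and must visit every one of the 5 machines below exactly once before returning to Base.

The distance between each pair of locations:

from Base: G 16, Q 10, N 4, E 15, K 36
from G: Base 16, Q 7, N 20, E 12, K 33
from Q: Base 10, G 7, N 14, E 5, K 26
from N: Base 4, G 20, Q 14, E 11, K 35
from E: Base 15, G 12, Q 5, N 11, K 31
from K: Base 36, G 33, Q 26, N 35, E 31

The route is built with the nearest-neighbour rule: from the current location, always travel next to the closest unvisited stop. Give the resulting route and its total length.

Nearest-neighbour total = 96; route Base → N → E → Q → G → K → Base.

Base → [N:4 / Q:10 / E:15 / G:16 / K:36] → N (4)
N → [E:11 / Q:14 / G:20 / K:35] → E (11)
E → [Q:5 / G:12 / K:31] → Q (5)
Q → [G:7 / K:26] → G (7)
G → [K:33] → K (33)
Return K→Base: 36.
Total = 4 + 11 + 5 + 7 + 33 + 36 = 96.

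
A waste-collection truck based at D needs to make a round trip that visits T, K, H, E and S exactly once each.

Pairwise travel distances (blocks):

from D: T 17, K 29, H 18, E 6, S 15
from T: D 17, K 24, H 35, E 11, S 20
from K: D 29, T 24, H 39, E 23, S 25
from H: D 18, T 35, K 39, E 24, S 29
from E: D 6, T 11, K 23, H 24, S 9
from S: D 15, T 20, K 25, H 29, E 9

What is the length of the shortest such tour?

113 blocks — the shortest possible round trip.

There are 60 distinct closed tours to check (reversals are equivalent).
D-T-K-H-E-S-D: 17+24+39+24+9+15 = 128
D-T-K-H-S-E-D: 17+24+39+29+9+6 = 124
D-T-K-E-H-S-D: 17+24+23+24+29+15 = 132
D-T-K-E-S-H-D: 17+24+23+9+29+18 = 120
D-T-K-S-H-E-D: 17+24+25+29+24+6 = 125
D-T-K-S-E-H-D: 17+24+25+9+24+18 = 117
D-T-H-K-E-S-D: 17+35+39+23+9+15 = 138
D-T-H-K-S-E-D: 17+35+39+25+9+6 = 131
D-T-H-E-K-S-D: 17+35+24+23+25+15 = 139
D-T-H-E-S-K-D: 17+35+24+9+25+29 = 139
D-T-H-S-K-E-D: 17+35+29+25+23+6 = 135
D-T-H-S-E-K-D: 17+35+29+9+23+29 = 142
D-T-E-K-H-S-D: 17+11+23+39+29+15 = 134
D-T-E-K-S-H-D: 17+11+23+25+29+18 = 123
… (46 more)
D-H-S-K-T-E-D: 18+29+25+24+11+6 = 113  ← best
The minimum is 113.
One optimal route: D → H → S → K → T → E → D (or its reverse).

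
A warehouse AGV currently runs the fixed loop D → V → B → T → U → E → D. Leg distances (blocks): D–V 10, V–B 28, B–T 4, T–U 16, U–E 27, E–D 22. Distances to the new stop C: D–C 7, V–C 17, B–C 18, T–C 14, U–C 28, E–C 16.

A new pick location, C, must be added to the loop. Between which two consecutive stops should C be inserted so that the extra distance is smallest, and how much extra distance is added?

+1 blocks — insert C between E and D.

Insertion cost between consecutive stops i–j is d(i,C) + d(C,j) − d(i,j):
  between D and V: 7 + 17 − 10 = 14
  between V and B: 17 + 18 − 28 = 7
  between B and T: 18 + 14 − 4 = 28
  between T and U: 14 + 28 − 16 = 26
  between U and E: 28 + 16 − 27 = 17
  between E and D: 16 + 7 − 22 = 1
Cheapest insertion is between E and D, adding 1.
New total = 107 + 1 = 108.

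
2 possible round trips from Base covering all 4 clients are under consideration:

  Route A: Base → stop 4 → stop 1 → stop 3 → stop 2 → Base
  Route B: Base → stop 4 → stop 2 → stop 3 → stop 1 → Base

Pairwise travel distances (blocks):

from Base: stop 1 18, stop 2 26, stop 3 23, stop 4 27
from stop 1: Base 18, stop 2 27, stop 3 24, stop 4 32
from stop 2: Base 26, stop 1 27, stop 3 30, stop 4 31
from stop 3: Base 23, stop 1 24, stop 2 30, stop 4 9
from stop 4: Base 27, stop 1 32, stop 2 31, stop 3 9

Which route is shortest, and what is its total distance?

Route A: 27 + 32 + 24 + 30 + 26 = 139
Route B: 27 + 31 + 30 + 24 + 18 = 130

Shortest is Route B, total 130 blocks.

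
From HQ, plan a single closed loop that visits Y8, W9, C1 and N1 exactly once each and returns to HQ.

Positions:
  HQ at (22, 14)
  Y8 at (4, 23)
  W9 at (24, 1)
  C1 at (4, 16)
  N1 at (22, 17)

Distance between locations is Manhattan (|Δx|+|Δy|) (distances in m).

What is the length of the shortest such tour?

84 m — the shortest possible round trip.

There are 12 distinct closed tours to check (reversals are equivalent).
HQ→Y8→W9→C1→N1→HQ: 27+42+35+19+3 = 126
HQ→Y8→W9→N1→C1→HQ: 27+42+18+19+20 = 126
HQ→Y8→C1→W9→N1→HQ: 27+7+35+18+3 = 90
HQ→Y8→C1→N1→W9→HQ: 27+7+19+18+15 = 86
HQ→Y8→N1→W9→C1→HQ: 27+24+18+35+20 = 124
HQ→Y8→N1→C1→W9→HQ: 27+24+19+35+15 = 120
HQ→W9→Y8→C1→N1→HQ: 15+42+7+19+3 = 86
HQ→W9→Y8→N1→C1→HQ: 15+42+24+19+20 = 120
HQ→W9→C1→Y8→N1→HQ: 15+35+7+24+3 = 84
HQ→W9→N1→Y8→C1→HQ: 15+18+24+7+20 = 84
HQ→C1→Y8→W9→N1→HQ: 20+7+42+18+3 = 90
HQ→C1→W9→Y8→N1→HQ: 20+35+42+24+3 = 124
The minimum is 84.
One optimal route: HQ → W9 → C1 → Y8 → N1 → HQ (or its reverse).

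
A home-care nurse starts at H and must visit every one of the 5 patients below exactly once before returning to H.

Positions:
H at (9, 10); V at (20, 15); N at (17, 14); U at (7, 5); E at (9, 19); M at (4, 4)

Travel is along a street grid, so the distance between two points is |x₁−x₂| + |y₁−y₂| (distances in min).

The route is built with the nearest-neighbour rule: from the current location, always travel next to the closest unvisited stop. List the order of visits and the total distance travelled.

At H the remaining stops are U 7, E 9, M 11, N 12, V 16; go to U.
At U the remaining stops are M 4, E 16, N 19, V 23; go to M.
At M the remaining stops are E 20, N 23, V 27; go to E.
At E the remaining stops are N 13, V 15; go to N.
At N the remaining stops are V 4; go to V.
Return V→H: 16.
Total = 7 + 4 + 20 + 13 + 4 + 16 = 64.

Nearest-neighbour total = 64 min; route H → U → M → E → N → V → H.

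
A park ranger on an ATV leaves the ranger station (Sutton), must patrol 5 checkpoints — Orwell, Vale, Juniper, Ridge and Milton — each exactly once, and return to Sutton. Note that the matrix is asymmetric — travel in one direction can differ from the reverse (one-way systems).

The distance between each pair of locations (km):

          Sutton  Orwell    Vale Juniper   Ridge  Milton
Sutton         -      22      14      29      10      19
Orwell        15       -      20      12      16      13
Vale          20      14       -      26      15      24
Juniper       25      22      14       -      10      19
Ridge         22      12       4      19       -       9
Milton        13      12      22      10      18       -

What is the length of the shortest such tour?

Minimum total distance: 72 km.

Sutton-Orwell-Vale-Juniper-Ridge-Milton-Sutton: 22+20+26+10+9+13 = 100
Sutton-Orwell-Vale-Juniper-Milton-Ridge-Sutton: 22+20+26+19+18+22 = 127
Sutton-Orwell-Vale-Ridge-Juniper-Milton-Sutton: 22+20+15+19+19+13 = 108
Sutton-Orwell-Vale-Ridge-Milton-Juniper-Sutton: 22+20+15+9+10+25 = 101
Sutton-Orwell-Vale-Milton-Juniper-Ridge-Sutton: 22+20+24+10+10+22 = 108
Sutton-Orwell-Vale-Milton-Ridge-Juniper-Sutton: 22+20+24+18+19+25 = 128
Sutton-Orwell-Juniper-Vale-Ridge-Milton-Sutton: 22+12+14+15+9+13 = 85
Sutton-Orwell-Juniper-Vale-Milton-Ridge-Sutton: 22+12+14+24+18+22 = 112
Sutton-Orwell-Juniper-Ridge-Vale-Milton-Sutton: 22+12+10+4+24+13 = 85
Sutton-Orwell-Juniper-Ridge-Milton-Vale-Sutton: 22+12+10+9+22+20 = 95
Sutton-Orwell-Juniper-Milton-Vale-Ridge-Sutton: 22+12+19+22+15+22 = 112
Sutton-Orwell-Juniper-Milton-Ridge-Vale-Sutton: 22+12+19+18+4+20 = 95
Sutton-Orwell-Ridge-Vale-Juniper-Milton-Sutton: 22+16+4+26+19+13 = 100
Sutton-Orwell-Ridge-Vale-Milton-Juniper-Sutton: 22+16+4+24+10+25 = 101
… (106 more)
Sutton-Vale-Orwell-Juniper-Ridge-Milton-Sutton: 14+14+12+10+9+13 = 72  ← best
The minimum is 72.
One optimal route: Sutton → Vale → Orwell → Juniper → Ridge → Milton → Sutton.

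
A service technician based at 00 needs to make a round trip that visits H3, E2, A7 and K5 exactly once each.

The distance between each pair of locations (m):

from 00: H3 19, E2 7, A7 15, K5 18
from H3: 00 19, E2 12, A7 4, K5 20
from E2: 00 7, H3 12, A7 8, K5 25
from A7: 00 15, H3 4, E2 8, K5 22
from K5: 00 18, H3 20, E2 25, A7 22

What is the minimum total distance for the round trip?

57 m — the shortest possible round trip.

There are 12 distinct closed tours to check (reversals are equivalent).
00-H3-E2-A7-K5-00: 19+12+8+22+18 = 79
00-H3-E2-K5-A7-00: 19+12+25+22+15 = 93
00-H3-A7-E2-K5-00: 19+4+8+25+18 = 74
00-H3-A7-K5-E2-00: 19+4+22+25+7 = 77
00-H3-K5-E2-A7-00: 19+20+25+8+15 = 87
00-H3-K5-A7-E2-00: 19+20+22+8+7 = 76
00-E2-H3-A7-K5-00: 7+12+4+22+18 = 63
00-E2-H3-K5-A7-00: 7+12+20+22+15 = 76
00-E2-A7-H3-K5-00: 7+8+4+20+18 = 57
00-E2-K5-H3-A7-00: 7+25+20+4+15 = 71
00-A7-H3-E2-K5-00: 15+4+12+25+18 = 74
00-A7-E2-H3-K5-00: 15+8+12+20+18 = 73
The minimum is 57.
One optimal route: 00 → E2 → A7 → H3 → K5 → 00 (or its reverse).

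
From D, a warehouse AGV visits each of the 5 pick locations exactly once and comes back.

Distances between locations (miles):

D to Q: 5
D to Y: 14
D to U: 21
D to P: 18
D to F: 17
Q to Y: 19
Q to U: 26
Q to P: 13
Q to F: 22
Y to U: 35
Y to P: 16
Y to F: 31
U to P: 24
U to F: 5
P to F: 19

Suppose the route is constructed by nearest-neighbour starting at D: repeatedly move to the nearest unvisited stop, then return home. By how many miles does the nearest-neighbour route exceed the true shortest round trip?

From D: Q=5, Y=14, F=17, P=18, U=21 → choose Q (5).
From Q: P=13, Y=19, F=22, U=26 → choose P (13).
From P: Y=16, F=19, U=24 → choose Y (16).
From Y: F=31, U=35 → choose F (31).
From F: U=5 → choose U (5).
NN route D → Q → P → Y → F → U → D costs 91.
Optimal: D → Q → Y → P → F → U → D costs 85 (by enumerating all 60 distinct tours).
Excess = 91 − 85 = 6.

6 miles longer than the optimal tour.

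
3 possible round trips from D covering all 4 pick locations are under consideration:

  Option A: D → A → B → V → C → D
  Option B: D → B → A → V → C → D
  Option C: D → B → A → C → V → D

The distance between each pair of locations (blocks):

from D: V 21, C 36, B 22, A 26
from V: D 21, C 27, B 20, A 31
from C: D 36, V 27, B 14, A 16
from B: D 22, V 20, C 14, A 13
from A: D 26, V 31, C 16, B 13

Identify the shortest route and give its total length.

Option A: 26 + 13 + 20 + 27 + 36 = 122
Option B: 22 + 13 + 31 + 27 + 36 = 129
Option C: 22 + 13 + 16 + 27 + 21 = 99

99 blocks — Option C is the shortest.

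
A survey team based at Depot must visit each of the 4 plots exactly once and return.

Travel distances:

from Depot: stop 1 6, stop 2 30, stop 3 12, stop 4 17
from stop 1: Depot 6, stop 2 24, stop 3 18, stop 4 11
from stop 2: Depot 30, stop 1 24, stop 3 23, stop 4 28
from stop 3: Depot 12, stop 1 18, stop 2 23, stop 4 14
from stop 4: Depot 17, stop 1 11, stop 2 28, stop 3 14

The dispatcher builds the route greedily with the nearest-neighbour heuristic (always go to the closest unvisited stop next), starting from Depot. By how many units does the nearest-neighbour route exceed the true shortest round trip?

4 longer than the optimal tour.

From Depot: stop 1=6, stop 3=12, stop 4=17, stop 2=30 → choose stop 1 (6).
From stop 1: stop 4=11, stop 3=18, stop 2=24 → choose stop 4 (11).
From stop 4: stop 3=14, stop 2=28 → choose stop 3 (14).
From stop 3: stop 2=23 → choose stop 2 (23).
NN route Depot → stop 1 → stop 4 → stop 3 → stop 2 → Depot costs 84.
Optimal: Depot → stop 1 → stop 4 → stop 2 → stop 3 → Depot costs 80 (by enumerating all 12 distinct tours).
Excess = 84 − 80 = 4.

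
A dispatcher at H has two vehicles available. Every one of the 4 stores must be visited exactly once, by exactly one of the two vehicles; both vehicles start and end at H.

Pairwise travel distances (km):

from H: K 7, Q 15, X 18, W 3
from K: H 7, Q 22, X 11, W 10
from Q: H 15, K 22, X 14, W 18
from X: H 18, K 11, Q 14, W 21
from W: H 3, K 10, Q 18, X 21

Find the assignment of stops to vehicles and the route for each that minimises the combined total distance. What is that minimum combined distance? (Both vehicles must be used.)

Try each way of splitting the stops between the two vehicles (each non-empty) and, for each split, find the best tour for each vehicle:
  {K} + {Q, X, W}: 14 + 53 = 67
  {Q} + {K, X, W}: 30 + 42 = 72
  {K, Q} + {X, W}: 44 + 42 = 86
  {X} + {K, Q, W}: 36 + 50 = 86
  {K, X} + {Q, W}: 36 + 36 = 72
  {Q, X} + {K, W}: 47 + 20 = 67
  … (7 splits in total)
  {K, Q, X} + {W}: 47 + 6 = 53  ← best
Best: vehicle 1 H → K → X → Q → H = 47; vehicle 2 H → W → H = 6; combined 53.

53 km — the smallest possible combined total.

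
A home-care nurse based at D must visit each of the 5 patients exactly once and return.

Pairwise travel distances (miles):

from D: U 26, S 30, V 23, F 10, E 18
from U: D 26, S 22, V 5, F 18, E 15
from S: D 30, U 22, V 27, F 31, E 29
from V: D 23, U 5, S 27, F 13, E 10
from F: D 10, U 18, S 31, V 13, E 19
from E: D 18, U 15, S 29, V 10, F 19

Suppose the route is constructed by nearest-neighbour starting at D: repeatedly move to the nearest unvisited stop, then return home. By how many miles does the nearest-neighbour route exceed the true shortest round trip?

D: F=10, E=18, V=23, U=26, S=30 ⇒ F
F: V=13, U=18, E=19, S=31 ⇒ V
V: U=5, E=10, S=27 ⇒ U
U: E=15, S=22 ⇒ E
E: S=29 ⇒ S
NN route D → F → V → U → E → S → D costs 102.
Optimal: D → S → U → V → E → F → D costs 96 (by enumerating all 60 distinct tours).
Excess = 102 − 96 = 6.

6 miles longer than the optimal tour.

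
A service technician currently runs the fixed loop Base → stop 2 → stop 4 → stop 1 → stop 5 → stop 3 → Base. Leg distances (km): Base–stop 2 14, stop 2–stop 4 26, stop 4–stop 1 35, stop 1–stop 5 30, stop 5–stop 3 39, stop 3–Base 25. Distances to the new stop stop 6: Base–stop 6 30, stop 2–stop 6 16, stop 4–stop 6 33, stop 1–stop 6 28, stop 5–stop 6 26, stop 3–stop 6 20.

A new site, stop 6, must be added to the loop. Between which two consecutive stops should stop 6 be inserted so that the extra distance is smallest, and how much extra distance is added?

Insertion cost between consecutive stops i–j is d(i,stop 6) + d(stop 6,j) − d(i,j):
  between Base and stop 2: 30 + 16 − 14 = 32
  between stop 2 and stop 4: 16 + 33 − 26 = 23
  between stop 4 and stop 1: 33 + 28 − 35 = 26
  between stop 1 and stop 5: 28 + 26 − 30 = 24
  between stop 5 and stop 3: 26 + 20 − 39 = 7
  between stop 3 and Base: 20 + 30 − 25 = 25
Cheapest insertion is between stop 5 and stop 3, adding 7.
New total = 169 + 7 = 176.

Minimum extra distance: 7 km, inserting stop 6 between stop 5 and stop 3.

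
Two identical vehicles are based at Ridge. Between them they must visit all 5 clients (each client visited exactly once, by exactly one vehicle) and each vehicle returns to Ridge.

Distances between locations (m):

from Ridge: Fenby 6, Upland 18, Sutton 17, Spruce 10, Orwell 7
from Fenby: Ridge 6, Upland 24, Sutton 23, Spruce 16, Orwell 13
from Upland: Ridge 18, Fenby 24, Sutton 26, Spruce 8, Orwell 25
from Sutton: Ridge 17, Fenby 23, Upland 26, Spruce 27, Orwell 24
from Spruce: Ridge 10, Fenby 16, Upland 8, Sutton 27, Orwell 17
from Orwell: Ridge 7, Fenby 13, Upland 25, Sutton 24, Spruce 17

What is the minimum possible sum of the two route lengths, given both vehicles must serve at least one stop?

87 m — the smallest possible combined total.

Try each way of splitting the stops between the two vehicles (each non-empty) and, for each split, find the best tour for each vehicle:
  {Fenby} + {Upland, Sutton, Spruce, Orwell}: 12 + 75 = 87
  {Upland} + {Fenby, Sutton, Spruce, Orwell}: 36 + 80 = 116
  {Fenby, Upland} + {Sutton, Spruce, Orwell}: 48 + 68 = 116
  {Sutton} + {Fenby, Upland, Spruce, Orwell}: 34 + 62 = 96
  {Fenby, Sutton} + {Upland, Spruce, Orwell}: 46 + 50 = 96
  {Upland, Sutton} + {Fenby, Spruce, Orwell}: 61 + 46 = 107
  … (15 splits in total)
Best: vehicle 1 Ridge → Fenby → Ridge = 12; vehicle 2 Ridge → Sutton → Upland → Spruce → Orwell → Ridge = 75; combined 87.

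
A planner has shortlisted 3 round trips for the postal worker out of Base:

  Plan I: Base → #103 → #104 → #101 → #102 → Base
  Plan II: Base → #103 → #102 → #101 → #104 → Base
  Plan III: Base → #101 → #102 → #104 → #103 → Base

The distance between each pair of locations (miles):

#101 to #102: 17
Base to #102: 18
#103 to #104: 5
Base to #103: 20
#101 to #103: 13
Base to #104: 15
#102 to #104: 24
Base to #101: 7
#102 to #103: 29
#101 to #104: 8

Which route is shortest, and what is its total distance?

Plan I: 20 + 5 + 8 + 17 + 18 = 68
Plan II: 20 + 29 + 17 + 8 + 15 = 89
Plan III: 7 + 17 + 24 + 5 + 20 = 73

68 miles — Plan I is the shortest.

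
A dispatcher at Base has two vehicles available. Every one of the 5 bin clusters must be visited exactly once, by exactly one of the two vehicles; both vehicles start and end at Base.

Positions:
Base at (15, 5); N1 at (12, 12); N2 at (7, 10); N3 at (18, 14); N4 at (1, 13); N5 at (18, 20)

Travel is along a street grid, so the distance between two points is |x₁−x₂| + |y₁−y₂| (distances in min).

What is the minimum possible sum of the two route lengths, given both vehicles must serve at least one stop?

80 min — the smallest possible combined total.

Check every non-empty split of the stops between the two vehicles; for each half take its own optimal tour:
  {N1} + {N2, N3, N4, N5}: 20 + 64 = 84
  {N2} + {N1, N3, N4, N5}: 26 + 64 = 90
  {N1, N2} + {N3, N4, N5}: 30 + 64 = 94
  {N3} + {N1, N2, N4, N5}: 24 + 66 = 90
  {N1, N3} + {N2, N4, N5}: 30 + 64 = 94
  {N2, N3} + {N1, N4, N5}: 40 + 64 = 104
  … (15 splits in total)
  {N1, N2, N4} + {N3, N5}: 44 + 36 = 80  ← best
Best: vehicle 1 Base → N1 → N4 → N2 → Base = 44; vehicle 2 Base → N3 → N5 → Base = 36; combined 80.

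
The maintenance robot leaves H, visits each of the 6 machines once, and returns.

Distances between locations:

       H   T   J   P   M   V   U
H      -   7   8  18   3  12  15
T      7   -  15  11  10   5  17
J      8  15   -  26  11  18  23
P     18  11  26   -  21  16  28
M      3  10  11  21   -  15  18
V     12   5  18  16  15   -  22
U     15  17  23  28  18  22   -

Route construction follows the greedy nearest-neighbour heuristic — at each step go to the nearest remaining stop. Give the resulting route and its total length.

Total distance 98 via the nearest-neighbour route H → M → T → V → P → J → U → H.

From H: distances to unvisited — M=3, T=7, J=8, V=12, U=15, P=18. Nearest is M (3).
From M: distances to unvisited — T=10, J=11, V=15, U=18, P=21. Nearest is T (10).
From T: distances to unvisited — V=5, P=11, J=15, U=17. Nearest is V (5).
From V: distances to unvisited — P=16, J=18, U=22. Nearest is P (16).
From P: distances to unvisited — J=26, U=28. Nearest is J (26).
From J: distances to unvisited — U=23. Nearest is U (23).
Return U→H: 15.
Total = 3 + 10 + 5 + 16 + 26 + 23 + 15 = 98.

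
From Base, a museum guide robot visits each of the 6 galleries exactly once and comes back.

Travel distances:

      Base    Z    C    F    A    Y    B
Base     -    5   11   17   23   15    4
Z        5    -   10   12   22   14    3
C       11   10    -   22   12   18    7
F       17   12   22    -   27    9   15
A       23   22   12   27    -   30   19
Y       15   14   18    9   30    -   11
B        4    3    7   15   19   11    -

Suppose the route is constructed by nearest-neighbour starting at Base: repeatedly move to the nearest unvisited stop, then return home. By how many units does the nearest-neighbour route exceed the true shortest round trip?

The nearest-neighbour route is 2 longer than optimal.

Base: B=4, Z=5, C=11, Y=15, F=17, A=23 ⇒ B
B: Z=3, C=7, Y=11, F=15, A=19 ⇒ Z
Z: C=10, F=12, Y=14, A=22 ⇒ C
C: A=12, Y=18, F=22 ⇒ A
A: F=27, Y=30 ⇒ F
F: Y=9 ⇒ Y
NN route Base → B → Z → C → A → F → Y → Base costs 80.
Optimal: Base → Z → C → A → F → Y → B → Base costs 78 (by enumerating all 360 distinct tours).
Excess = 80 − 78 = 2.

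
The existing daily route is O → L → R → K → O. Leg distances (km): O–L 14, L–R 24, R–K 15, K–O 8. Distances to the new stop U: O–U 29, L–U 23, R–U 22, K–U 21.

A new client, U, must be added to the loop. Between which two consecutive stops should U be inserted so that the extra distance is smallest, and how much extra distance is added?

Insertion cost between consecutive stops i–j is d(i,U) + d(U,j) − d(i,j):
  between O and L: 29 + 23 − 14 = 38
  between L and R: 23 + 22 − 24 = 21
  between R and K: 22 + 21 − 15 = 28
  between K and O: 21 + 29 − 8 = 42
Cheapest insertion is between L and R, adding 21.
New total = 61 + 21 = 82.

+21 km — insert U between L and R.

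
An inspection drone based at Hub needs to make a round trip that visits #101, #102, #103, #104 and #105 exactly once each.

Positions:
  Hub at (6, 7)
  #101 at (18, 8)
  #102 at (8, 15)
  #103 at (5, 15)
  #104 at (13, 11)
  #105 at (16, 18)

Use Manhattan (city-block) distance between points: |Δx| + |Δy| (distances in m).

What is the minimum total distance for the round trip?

Hub → #101 → #102 → #103 → #104 → #105 → Hub: 13+17+3+12+10+21 = 76
Hub → #101 → #102 → #103 → #105 → #104 → Hub: 13+17+3+14+10+11 = 68
Hub → #101 → #102 → #104 → #103 → #105 → Hub: 13+17+9+12+14+21 = 86
Hub → #101 → #102 → #104 → #105 → #103 → Hub: 13+17+9+10+14+9 = 72
Hub → #101 → #102 → #105 → #103 → #104 → Hub: 13+17+11+14+12+11 = 78
Hub → #101 → #102 → #105 → #104 → #103 → Hub: 13+17+11+10+12+9 = 72
Hub → #101 → #103 → #102 → #104 → #105 → Hub: 13+20+3+9+10+21 = 76
Hub → #101 → #103 → #102 → #105 → #104 → Hub: 13+20+3+11+10+11 = 68
Hub → #101 → #103 → #104 → #102 → #105 → Hub: 13+20+12+9+11+21 = 86
Hub → #101 → #103 → #104 → #105 → #102 → Hub: 13+20+12+10+11+10 = 76
Hub → #101 → #103 → #105 → #102 → #104 → Hub: 13+20+14+11+9+11 = 78
Hub → #101 → #103 → #105 → #104 → #102 → Hub: 13+20+14+10+9+10 = 76
Hub → #101 → #104 → #102 → #103 → #105 → Hub: 13+8+9+3+14+21 = 68
Hub → #101 → #104 → #102 → #105 → #103 → Hub: 13+8+9+11+14+9 = 64
… (46 more)
Hub → #101 → #104 → #105 → #102 → #103 → Hub: 13+8+10+11+3+9 = 54  ← best
The minimum is 54.
One optimal route: Hub → #101 → #104 → #105 → #102 → #103 → Hub (or its reverse).

Minimum total distance: 54 m.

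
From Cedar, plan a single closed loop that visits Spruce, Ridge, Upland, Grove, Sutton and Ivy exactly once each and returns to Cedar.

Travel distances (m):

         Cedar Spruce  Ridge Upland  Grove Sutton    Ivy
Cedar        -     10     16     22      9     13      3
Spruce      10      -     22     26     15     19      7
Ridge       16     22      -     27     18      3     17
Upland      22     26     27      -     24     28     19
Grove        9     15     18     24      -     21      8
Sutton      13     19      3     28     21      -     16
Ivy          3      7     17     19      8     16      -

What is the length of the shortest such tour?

Shortest round trip = 92 m.

With 6 stops there are 6!/2 = 360 distinct round trips (a route and its reverse cost the same).
Cedar → Spruce → Ridge → Upland → Grove → Sutton → Ivy → Cedar: 10+22+27+24+21+16+3 = 123
Cedar → Spruce → Ridge → Upland → Grove → Ivy → Sutton → Cedar: 10+22+27+24+8+16+13 = 120
Cedar → Spruce → Ridge → Upland → Sutton → Grove → Ivy → Cedar: 10+22+27+28+21+8+3 = 119
Cedar → Spruce → Ridge → Upland → Sutton → Ivy → Grove → Cedar: 10+22+27+28+16+8+9 = 120
Cedar → Spruce → Ridge → Upland → Ivy → Grove → Sutton → Cedar: 10+22+27+19+8+21+13 = 120
Cedar → Spruce → Ridge → Upland → Ivy → Sutton → Grove → Cedar: 10+22+27+19+16+21+9 = 124
Cedar → Spruce → Ridge → Grove → Upland → Sutton → Ivy → Cedar: 10+22+18+24+28+16+3 = 121
Cedar → Spruce → Ridge → Grove → Upland → Ivy → Sutton → Cedar: 10+22+18+24+19+16+13 = 122
… (352 more)
Cedar → Spruce → Ivy → Grove → Upland → Ridge → Sutton → Cedar: 10+7+8+24+27+3+13 = 92  ← best
The minimum is 92.
One optimal route: Cedar → Spruce → Ivy → Grove → Upland → Ridge → Sutton → Cedar (or its reverse).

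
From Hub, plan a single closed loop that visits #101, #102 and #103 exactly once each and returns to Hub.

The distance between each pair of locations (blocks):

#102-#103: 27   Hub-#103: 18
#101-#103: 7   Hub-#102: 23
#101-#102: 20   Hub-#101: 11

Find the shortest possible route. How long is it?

Minimum total distance: 68 blocks.

There are 3 distinct closed tours to check (reversals are equivalent).
Hub → #101 → #102 → #103 → Hub: 11+20+27+18 = 76
Hub → #101 → #103 → #102 → Hub: 11+7+27+23 = 68
Hub → #102 → #101 → #103 → Hub: 23+20+7+18 = 68
The minimum is 68.
One optimal route: Hub → #101 → #103 → #102 → Hub (or its reverse).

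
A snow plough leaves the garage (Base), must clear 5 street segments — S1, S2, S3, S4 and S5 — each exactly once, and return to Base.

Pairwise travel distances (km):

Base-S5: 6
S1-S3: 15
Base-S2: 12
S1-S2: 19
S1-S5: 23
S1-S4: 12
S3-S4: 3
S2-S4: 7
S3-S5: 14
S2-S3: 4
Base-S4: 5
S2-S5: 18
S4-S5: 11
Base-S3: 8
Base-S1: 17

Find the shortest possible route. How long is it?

60 km — the shortest possible round trip.

With 5 stops there are 5!/2 = 60 distinct round trips (a route and its reverse cost the same).
Base - S1 - S2 - S3 - S4 - S5 - Base: 17+19+4+3+11+6 = 60
Base - S1 - S2 - S3 - S5 - S4 - Base: 17+19+4+14+11+5 = 70
Base - S1 - S2 - S4 - S3 - S5 - Base: 17+19+7+3+14+6 = 66
Base - S1 - S2 - S4 - S5 - S3 - Base: 17+19+7+11+14+8 = 76
Base - S1 - S2 - S5 - S3 - S4 - Base: 17+19+18+14+3+5 = 76
Base - S1 - S2 - S5 - S4 - S3 - Base: 17+19+18+11+3+8 = 76
Base - S1 - S3 - S2 - S4 - S5 - Base: 17+15+4+7+11+6 = 60
Base - S1 - S3 - S2 - S5 - S4 - Base: 17+15+4+18+11+5 = 70
Base - S1 - S3 - S4 - S2 - S5 - Base: 17+15+3+7+18+6 = 66
Base - S1 - S3 - S4 - S5 - S2 - Base: 17+15+3+11+18+12 = 76
Base - S1 - S3 - S5 - S2 - S4 - Base: 17+15+14+18+7+5 = 76
Base - S1 - S3 - S5 - S4 - S2 - Base: 17+15+14+11+7+12 = 76
Base - S1 - S4 - S2 - S3 - S5 - Base: 17+12+7+4+14+6 = 60
Base - S1 - S4 - S2 - S5 - S3 - Base: 17+12+7+18+14+8 = 76
… (46 more)
The minimum is 60.
One optimal route: Base → S1 → S2 → S3 → S4 → S5 → Base (or its reverse).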